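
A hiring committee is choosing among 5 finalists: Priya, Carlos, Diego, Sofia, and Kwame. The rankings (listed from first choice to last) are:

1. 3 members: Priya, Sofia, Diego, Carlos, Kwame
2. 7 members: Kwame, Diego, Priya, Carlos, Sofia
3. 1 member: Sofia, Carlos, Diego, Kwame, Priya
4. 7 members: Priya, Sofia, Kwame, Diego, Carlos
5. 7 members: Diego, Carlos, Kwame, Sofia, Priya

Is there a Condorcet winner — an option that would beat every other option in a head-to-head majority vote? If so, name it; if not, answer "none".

Kwame

Kwame vs Priya: 15–10 for Kwame.
Kwame vs Carlos: 14–11 for Kwame.
Kwame vs Diego: 14–11 for Kwame.
Kwame vs Sofia: 14–11 for Kwame.
Kwame beats every other option head-to-head.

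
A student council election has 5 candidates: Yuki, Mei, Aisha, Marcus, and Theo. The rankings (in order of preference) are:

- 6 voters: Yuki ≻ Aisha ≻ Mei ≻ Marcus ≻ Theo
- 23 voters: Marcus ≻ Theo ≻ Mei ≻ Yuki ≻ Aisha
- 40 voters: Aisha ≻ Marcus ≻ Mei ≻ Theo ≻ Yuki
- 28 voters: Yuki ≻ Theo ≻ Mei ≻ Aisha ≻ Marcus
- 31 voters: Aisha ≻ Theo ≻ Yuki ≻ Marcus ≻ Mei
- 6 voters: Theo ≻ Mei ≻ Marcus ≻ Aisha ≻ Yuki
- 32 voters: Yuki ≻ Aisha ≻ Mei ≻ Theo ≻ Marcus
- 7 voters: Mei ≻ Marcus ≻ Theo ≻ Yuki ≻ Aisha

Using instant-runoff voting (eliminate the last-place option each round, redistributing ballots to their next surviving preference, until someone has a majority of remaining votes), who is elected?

Round 1: Yuki 66, Mei 7, Aisha 71, Marcus 23, Theo 6. Eliminate Theo.
Round 2: Yuki 66, Mei 13, Aisha 71, Marcus 23. Eliminate Mei.
Round 3: Yuki 66, Aisha 71, Marcus 36. Eliminate Marcus.
Round 4: Yuki 96, Aisha 77. Yuki has a majority.

Yuki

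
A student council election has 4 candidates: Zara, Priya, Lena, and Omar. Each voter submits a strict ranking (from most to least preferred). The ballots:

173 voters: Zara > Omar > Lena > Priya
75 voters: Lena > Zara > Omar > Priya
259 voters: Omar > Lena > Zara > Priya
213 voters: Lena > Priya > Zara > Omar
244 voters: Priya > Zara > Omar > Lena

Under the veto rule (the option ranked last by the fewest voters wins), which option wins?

Last-place votes: Zara 0, Priya 507, Lena 244, Omar 213.
Zara is ranked last by the fewest voters, so Zara wins.

Zara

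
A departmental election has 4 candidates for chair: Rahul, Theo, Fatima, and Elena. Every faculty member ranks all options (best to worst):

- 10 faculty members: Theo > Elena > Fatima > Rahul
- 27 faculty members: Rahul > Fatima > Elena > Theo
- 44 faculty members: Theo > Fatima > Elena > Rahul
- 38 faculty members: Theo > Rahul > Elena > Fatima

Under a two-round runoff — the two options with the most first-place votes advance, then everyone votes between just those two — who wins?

Theo

Round 1 first-place votes: Rahul 27, Theo 92, Fatima 0, Elena 0.
Theo and Rahul advance.
Runoff: Theo is preferred to Rahul by 92 voters; Rahul by 27.
Theo wins the runoff.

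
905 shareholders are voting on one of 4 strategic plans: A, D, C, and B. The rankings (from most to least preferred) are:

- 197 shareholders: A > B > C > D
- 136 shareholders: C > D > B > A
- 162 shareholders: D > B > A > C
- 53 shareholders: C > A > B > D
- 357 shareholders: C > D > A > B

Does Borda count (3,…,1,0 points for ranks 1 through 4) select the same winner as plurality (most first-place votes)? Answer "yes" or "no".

Borda — scores: A 1216, D 1472, C 1835, B 907. Winner: C.
Plurality — first-place votes: A 197, D 162, C 546, B 0. Winner: C.
The two methods agree.

yes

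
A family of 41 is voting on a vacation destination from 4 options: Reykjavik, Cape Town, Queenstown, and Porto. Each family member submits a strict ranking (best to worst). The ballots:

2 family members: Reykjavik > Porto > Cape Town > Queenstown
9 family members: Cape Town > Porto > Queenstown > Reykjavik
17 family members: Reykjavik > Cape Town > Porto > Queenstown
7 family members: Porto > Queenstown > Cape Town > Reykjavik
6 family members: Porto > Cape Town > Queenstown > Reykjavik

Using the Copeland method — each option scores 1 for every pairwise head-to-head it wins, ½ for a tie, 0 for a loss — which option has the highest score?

Cape Town

Reykjavik: loses to Cape Town, Queenstown, and Porto → score 0.
Cape Town: beats Reykjavik, Queenstown, and Porto → score 3.
Queenstown: beats Reykjavik; loses to Cape Town and Porto → score 1.
Porto: beats Reykjavik and Queenstown; loses to Cape Town → score 2.
Cape Town has the best pairwise record.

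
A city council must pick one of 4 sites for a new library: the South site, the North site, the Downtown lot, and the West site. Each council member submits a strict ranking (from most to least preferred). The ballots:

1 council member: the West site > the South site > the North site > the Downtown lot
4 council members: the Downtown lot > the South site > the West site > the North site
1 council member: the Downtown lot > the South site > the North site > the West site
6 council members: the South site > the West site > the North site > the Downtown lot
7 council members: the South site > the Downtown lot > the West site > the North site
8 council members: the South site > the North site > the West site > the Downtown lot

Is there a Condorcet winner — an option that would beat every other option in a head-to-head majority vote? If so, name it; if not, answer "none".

the South site vs the North site: 27–0 for the South site.
the South site vs the Downtown lot: 22–5 for the South site.
the South site vs the West site: 26–1 for the South site.
the South site beats every other option head-to-head.

the South site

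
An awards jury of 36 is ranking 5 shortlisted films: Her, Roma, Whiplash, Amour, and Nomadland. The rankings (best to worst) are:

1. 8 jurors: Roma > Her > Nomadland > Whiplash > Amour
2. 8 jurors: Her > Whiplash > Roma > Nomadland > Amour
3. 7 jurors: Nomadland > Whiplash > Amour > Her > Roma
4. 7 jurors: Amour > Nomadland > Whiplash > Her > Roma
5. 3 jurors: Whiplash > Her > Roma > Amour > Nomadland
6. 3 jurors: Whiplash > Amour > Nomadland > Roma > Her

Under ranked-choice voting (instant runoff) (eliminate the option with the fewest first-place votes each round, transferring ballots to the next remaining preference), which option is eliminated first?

Round 1: Her 8, Roma 8, Whiplash 6, Amour 7, Nomadland 7. Eliminate Whiplash.

Whiplash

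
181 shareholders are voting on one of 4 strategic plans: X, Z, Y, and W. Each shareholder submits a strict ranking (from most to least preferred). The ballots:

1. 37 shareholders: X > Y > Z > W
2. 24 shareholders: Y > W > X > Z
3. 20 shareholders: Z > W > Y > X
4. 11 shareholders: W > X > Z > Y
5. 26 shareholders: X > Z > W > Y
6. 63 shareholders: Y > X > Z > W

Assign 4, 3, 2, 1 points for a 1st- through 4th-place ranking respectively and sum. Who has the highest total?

X: 37·4 + 24·2 + 20·1 + 11·3 + 26·4 + 63·3 = 542
Z: 37·2 + 24·1 + 20·4 + 11·2 + 26·3 + 63·2 = 404
Y: 37·3 + 24·4 + 20·2 + 11·1 + 26·1 + 63·4 = 536
W: 37·1 + 24·3 + 20·3 + 11·4 + 26·2 + 63·1 = 328
X has the highest Borda score (542).

X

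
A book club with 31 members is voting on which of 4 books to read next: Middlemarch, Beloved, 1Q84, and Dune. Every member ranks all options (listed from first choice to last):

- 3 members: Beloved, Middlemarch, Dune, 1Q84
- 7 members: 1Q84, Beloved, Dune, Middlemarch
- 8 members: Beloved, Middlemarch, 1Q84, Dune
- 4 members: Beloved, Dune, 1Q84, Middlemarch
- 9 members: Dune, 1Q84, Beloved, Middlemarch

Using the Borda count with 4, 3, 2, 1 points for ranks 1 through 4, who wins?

Beloved

Middlemarch: 3·3 + 7·1 + 8·3 + 4·1 + 9·1 = 53
Beloved: 3·4 + 7·3 + 8·4 + 4·4 + 9·2 = 99
1Q84: 3·1 + 7·4 + 8·2 + 4·2 + 9·3 = 82
Dune: 3·2 + 7·2 + 8·1 + 4·3 + 9·4 = 76
Beloved has the highest Borda score (99).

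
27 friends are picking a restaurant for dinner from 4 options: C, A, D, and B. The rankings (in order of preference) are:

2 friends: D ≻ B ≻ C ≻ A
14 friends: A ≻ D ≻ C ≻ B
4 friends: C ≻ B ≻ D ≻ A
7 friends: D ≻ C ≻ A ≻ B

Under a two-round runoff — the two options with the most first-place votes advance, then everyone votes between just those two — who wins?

Round 1 first-place votes: C 4, A 14, D 9, B 0.
A and D advance.
Runoff: A is preferred to D by 14 voters; D by 13.
A wins the runoff.

A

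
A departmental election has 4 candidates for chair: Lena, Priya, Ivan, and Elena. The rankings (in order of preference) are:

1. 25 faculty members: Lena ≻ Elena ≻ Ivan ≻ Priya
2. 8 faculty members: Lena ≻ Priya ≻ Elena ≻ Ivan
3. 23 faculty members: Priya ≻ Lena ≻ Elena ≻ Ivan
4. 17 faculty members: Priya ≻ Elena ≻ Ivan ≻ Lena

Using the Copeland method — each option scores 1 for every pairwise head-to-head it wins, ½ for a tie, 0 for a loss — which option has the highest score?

Lena: beats Ivan and Elena; loses to Priya → score 2.
Priya: beats Lena, Ivan, and Elena → score 3.
Ivan: loses to Lena, Priya, and Elena → score 0.
Elena: beats Ivan; loses to Lena and Priya → score 1.
Priya has the best pairwise record.

Priya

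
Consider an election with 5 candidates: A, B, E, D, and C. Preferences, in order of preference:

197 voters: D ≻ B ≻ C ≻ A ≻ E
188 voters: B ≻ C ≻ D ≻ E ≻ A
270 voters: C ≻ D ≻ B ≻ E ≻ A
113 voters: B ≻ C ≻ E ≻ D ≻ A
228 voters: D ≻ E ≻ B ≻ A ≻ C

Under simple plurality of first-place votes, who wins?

D

First-place votes: A 0, B 301, E 0, D 425, C 270.
D has the most first-place votes.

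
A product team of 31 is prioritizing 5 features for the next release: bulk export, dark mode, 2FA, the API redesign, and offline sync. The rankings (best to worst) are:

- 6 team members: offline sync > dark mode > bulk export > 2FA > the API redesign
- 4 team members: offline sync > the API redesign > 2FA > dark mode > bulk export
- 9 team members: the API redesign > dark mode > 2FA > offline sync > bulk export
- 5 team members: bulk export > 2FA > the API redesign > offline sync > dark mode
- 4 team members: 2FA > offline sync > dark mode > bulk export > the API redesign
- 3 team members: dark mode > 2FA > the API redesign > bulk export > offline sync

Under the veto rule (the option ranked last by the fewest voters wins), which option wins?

Last-place votes: bulk export 13, dark mode 5, 2FA 0, the API redesign 10, offline sync 3.
2FA is ranked last by the fewest voters, so 2FA wins.

2FA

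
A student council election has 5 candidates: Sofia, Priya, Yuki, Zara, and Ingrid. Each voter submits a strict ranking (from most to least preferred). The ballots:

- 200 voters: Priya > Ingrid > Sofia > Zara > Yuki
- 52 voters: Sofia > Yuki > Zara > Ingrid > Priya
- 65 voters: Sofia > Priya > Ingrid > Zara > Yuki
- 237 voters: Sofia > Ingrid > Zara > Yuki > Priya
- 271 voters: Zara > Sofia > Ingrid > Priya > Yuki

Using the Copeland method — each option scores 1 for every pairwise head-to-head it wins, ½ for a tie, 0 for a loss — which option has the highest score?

Sofia: beats Priya, Yuki, Zara, and Ingrid → score 4.
Priya: beats Yuki; loses to Sofia, Zara, and Ingrid → score 1.
Yuki: loses to Sofia, Priya, Zara, and Ingrid → score 0.
Zara: beats Priya and Yuki; loses to Sofia and Ingrid → score 2.
Ingrid: beats Priya, Yuki, and Zara; loses to Sofia → score 3.
Sofia has the best pairwise record.

Sofia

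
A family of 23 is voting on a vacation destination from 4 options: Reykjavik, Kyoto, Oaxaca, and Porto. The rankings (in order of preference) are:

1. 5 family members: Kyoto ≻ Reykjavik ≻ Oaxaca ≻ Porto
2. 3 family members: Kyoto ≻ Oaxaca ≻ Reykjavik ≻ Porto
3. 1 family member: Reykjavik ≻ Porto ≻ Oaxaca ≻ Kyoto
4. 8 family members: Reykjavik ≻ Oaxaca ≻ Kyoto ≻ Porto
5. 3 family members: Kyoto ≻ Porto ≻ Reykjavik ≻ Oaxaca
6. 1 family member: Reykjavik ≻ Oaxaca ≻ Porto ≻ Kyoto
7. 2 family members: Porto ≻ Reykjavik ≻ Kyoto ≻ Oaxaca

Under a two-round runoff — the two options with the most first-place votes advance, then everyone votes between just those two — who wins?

Round 1 first-place votes: Reykjavik 10, Kyoto 11, Oaxaca 0, Porto 2.
Kyoto and Reykjavik advance.
Runoff: Kyoto is preferred to Reykjavik by 11 voters; Reykjavik by 12.
Reykjavik wins the runoff.

Reykjavik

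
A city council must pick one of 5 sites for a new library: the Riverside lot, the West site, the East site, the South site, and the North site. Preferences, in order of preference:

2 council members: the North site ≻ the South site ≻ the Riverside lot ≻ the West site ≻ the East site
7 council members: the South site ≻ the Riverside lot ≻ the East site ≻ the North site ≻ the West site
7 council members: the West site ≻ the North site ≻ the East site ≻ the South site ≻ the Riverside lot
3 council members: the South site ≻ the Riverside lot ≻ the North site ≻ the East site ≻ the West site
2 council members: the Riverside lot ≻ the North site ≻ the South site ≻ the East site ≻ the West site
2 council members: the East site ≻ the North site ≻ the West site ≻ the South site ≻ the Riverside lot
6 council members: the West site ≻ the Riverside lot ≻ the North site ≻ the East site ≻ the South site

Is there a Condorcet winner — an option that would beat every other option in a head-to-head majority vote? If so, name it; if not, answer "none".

none

Checking pairwise contests:
the West site beats the Riverside lot 15–14.
the North site beats the West site 16–13.
the Riverside lot beats the East site 20–9.
the West site beats the South site 15–14.
the Riverside lot beats the North site 18–11.
Every option loses at least one head-to-head, so there is no Condorcet winner.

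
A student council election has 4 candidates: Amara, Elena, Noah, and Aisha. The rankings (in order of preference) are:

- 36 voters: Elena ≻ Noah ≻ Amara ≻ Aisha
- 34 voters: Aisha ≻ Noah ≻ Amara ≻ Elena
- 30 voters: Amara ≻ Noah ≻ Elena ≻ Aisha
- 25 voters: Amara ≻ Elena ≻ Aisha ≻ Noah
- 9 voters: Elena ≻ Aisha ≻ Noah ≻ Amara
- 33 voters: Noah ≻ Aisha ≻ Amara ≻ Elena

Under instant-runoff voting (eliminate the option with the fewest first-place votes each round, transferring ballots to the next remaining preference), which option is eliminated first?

Round 1: Amara 55, Elena 45, Noah 33, Aisha 34. Eliminate Noah.

Noah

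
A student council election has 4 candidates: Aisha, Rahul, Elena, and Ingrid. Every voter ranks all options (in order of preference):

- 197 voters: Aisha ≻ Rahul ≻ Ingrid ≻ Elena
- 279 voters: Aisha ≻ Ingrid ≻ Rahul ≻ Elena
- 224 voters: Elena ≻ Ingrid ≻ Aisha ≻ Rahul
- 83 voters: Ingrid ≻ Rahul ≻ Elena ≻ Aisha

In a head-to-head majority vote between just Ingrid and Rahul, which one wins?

Ingrid

Voters preferring Ingrid to Rahul: 586; preferring Rahul to Ingrid: 197.
Ingrid wins the head-to-head.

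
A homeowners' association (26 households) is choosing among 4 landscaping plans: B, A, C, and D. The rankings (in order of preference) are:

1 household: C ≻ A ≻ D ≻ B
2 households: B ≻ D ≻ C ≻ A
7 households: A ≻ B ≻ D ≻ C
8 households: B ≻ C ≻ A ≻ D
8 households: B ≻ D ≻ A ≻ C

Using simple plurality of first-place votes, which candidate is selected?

First-place votes: B 18, A 7, C 1, D 0.
B has the most first-place votes.

B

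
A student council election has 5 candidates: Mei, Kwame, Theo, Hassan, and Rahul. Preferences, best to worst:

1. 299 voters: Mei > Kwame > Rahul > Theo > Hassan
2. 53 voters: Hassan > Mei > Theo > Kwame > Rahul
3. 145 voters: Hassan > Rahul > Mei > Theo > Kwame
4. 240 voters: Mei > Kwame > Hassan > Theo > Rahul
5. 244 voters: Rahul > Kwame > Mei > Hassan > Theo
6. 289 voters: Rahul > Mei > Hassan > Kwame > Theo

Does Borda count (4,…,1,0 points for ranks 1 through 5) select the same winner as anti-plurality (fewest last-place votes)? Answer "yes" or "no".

yes

Borda — scores: Mei 3960, Kwame 2691, Theo 790, Hassan 2094, Rahul 3165. Winner: Mei.
Anti-plurality — last-place votes: Mei 0, Kwame 145, Theo 533, Hassan 299, Rahul 293. Winner: Mei.
The two methods agree.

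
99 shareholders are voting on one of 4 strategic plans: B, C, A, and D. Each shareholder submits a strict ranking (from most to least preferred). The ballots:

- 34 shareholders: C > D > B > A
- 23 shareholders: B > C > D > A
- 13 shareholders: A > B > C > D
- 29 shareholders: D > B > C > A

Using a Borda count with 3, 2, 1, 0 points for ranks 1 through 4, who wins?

B: 34·1 + 23·3 + 13·2 + 29·2 = 187
C: 34·3 + 23·2 + 13·1 + 29·1 = 190
A: 34·0 + 23·0 + 13·3 + 29·0 = 39
D: 34·2 + 23·1 + 13·0 + 29·3 = 178
C has the highest Borda score (190).

C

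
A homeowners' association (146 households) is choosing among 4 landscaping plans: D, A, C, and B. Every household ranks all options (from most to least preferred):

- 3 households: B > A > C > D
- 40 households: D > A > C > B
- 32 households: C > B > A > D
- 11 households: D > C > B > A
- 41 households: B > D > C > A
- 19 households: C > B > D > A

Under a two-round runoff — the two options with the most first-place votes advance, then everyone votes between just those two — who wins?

Round 1 first-place votes: D 51, A 0, C 51, B 44.
C and D advance.
Runoff: C is preferred to D by 54 voters; D by 92.
D wins the runoff.

D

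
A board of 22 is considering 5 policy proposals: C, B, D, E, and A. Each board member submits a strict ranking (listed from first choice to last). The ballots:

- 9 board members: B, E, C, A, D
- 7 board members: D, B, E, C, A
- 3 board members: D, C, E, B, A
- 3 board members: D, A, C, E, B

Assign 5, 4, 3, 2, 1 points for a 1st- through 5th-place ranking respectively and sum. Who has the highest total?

B

C: 9·3 + 7·2 + 3·4 + 3·3 = 62
B: 9·5 + 7·4 + 3·2 + 3·1 = 82
D: 9·1 + 7·5 + 3·5 + 3·5 = 74
E: 9·4 + 7·3 + 3·3 + 3·2 = 72
A: 9·2 + 7·1 + 3·1 + 3·4 = 40
B has the highest Borda score (82).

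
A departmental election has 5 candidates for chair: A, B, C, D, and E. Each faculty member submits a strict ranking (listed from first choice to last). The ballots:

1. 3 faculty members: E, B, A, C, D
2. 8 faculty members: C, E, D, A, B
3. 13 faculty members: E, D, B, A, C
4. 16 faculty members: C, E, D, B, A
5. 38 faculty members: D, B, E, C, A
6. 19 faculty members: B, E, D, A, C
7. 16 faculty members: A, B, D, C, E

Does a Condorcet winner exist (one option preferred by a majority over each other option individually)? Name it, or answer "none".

none

Checking pairwise contests:
B beats A 89–24.
D beats B 75–38.
B beats C 89–24.
E beats D 59–54.
B beats E 73–40.
Every option loses at least one head-to-head, so there is no Condorcet winner.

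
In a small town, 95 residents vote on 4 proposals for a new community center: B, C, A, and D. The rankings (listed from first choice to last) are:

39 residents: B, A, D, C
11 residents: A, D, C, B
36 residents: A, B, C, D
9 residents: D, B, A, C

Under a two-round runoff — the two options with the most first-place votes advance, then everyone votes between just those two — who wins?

B

Round 1 first-place votes: B 39, C 0, A 47, D 9.
A and B advance.
Runoff: A is preferred to B by 47 voters; B by 48.
B wins the runoff.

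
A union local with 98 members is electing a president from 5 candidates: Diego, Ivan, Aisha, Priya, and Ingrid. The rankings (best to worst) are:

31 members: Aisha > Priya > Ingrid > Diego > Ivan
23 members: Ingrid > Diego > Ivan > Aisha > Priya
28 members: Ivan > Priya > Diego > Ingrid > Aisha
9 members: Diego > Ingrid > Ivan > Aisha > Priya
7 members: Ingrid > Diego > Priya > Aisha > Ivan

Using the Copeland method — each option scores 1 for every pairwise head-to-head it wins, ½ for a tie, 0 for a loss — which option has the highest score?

Ingrid

Diego: beats Ivan and Aisha; loses to Priya and Ingrid → score 2.
Ivan: beats Aisha and Priya; loses to Diego and Ingrid → score 2.
Aisha: beats Priya; loses to Diego, Ivan, and Ingrid → score 1.
Priya: beats Diego and Ingrid; loses to Ivan and Aisha → score 2.
Ingrid: beats Diego, Ivan, and Aisha; loses to Priya → score 3.
Ingrid has the best pairwise record.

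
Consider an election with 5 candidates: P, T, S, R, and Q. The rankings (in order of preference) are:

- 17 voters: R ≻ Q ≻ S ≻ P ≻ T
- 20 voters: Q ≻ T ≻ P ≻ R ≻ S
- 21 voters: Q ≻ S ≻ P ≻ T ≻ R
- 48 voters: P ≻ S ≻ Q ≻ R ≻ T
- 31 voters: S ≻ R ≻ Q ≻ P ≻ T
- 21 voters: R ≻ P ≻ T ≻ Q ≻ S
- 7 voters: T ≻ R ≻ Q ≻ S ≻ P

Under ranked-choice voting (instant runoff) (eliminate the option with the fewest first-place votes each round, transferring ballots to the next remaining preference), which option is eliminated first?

Round 1: P 48, T 7, S 31, R 38, Q 41. Eliminate T.

T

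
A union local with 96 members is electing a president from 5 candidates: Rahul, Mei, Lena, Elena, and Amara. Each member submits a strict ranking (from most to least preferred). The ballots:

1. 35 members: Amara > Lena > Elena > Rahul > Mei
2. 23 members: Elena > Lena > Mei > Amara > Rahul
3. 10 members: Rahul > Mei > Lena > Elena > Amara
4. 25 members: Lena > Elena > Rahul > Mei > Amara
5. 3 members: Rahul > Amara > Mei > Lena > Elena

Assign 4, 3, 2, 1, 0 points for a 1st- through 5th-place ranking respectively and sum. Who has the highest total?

Rahul: 35·1 + 23·0 + 10·4 + 25·2 + 3·4 = 137
Mei: 35·0 + 23·2 + 10·3 + 25·1 + 3·2 = 107
Lena: 35·3 + 23·3 + 10·2 + 25·4 + 3·1 = 297
Elena: 35·2 + 23·4 + 10·1 + 25·3 + 3·0 = 247
Amara: 35·4 + 23·1 + 10·0 + 25·0 + 3·3 = 172
Lena has the highest Borda score (297).

Lena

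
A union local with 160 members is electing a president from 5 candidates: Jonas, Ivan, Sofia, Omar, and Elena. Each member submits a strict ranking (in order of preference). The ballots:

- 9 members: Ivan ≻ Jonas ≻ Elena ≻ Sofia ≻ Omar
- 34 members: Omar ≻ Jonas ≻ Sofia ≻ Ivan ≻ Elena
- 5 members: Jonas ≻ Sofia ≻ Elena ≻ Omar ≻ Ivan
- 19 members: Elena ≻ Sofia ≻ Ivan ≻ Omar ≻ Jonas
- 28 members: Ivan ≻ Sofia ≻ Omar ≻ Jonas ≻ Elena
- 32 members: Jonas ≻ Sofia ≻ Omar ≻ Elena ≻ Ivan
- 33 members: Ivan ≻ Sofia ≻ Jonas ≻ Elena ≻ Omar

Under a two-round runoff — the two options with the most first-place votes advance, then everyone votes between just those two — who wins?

Ivan

Round 1 first-place votes: Jonas 37, Ivan 70, Sofia 0, Omar 34, Elena 19.
Ivan and Jonas advance.
Runoff: Ivan is preferred to Jonas by 89 voters; Jonas by 71.
Ivan wins the runoff.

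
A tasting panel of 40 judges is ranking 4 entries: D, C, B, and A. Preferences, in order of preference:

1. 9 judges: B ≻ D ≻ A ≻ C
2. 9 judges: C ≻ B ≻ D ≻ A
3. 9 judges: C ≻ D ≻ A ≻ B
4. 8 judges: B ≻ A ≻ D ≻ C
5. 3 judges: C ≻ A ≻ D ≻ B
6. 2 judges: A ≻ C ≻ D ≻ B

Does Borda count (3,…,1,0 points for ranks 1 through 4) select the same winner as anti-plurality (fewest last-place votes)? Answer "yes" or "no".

Borda — scores: D 58, C 67, B 69, A 46. Winner: B.
Anti-plurality — last-place votes: D 0, C 17, B 14, A 9. Winner: D.
The two methods disagree.

no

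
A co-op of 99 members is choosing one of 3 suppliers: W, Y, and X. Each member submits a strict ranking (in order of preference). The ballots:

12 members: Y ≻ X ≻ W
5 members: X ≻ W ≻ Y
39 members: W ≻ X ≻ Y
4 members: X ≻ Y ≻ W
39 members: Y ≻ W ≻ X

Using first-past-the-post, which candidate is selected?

First-place votes: W 39, Y 51, X 9.
Y has the most first-place votes.

Y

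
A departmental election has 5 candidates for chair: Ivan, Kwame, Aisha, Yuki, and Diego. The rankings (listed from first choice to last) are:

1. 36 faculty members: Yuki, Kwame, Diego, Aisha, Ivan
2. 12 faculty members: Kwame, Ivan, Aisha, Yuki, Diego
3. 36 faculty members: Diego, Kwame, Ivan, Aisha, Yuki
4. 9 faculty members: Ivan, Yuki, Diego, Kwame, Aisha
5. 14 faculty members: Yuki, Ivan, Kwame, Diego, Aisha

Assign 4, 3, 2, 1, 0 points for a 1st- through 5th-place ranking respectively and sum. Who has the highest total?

Ivan: 36·0 + 12·3 + 36·2 + 9·4 + 14·3 = 186
Kwame: 36·3 + 12·4 + 36·3 + 9·1 + 14·2 = 301
Aisha: 36·1 + 12·2 + 36·1 + 9·0 + 14·0 = 96
Yuki: 36·4 + 12·1 + 36·0 + 9·3 + 14·4 = 239
Diego: 36·2 + 12·0 + 36·4 + 9·2 + 14·1 = 248
Kwame has the highest Borda score (301).

Kwame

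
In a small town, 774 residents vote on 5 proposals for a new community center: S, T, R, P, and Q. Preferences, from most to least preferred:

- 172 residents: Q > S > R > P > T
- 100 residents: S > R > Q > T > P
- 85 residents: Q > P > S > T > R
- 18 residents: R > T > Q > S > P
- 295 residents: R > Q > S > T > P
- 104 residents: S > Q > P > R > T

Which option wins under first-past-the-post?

First-place votes: S 204, T 0, R 313, P 0, Q 257.
R has the most first-place votes.

R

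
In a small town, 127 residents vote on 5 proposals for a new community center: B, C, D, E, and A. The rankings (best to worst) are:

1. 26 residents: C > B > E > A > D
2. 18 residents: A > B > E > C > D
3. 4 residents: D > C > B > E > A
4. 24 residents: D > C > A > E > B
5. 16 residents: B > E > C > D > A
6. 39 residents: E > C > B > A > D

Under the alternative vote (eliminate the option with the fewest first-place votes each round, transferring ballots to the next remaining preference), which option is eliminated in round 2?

Round 1: B 16, C 26, D 28, E 39, A 18. Eliminate B.
Round 2: C 26, D 28, E 55, A 18. Eliminate A.

A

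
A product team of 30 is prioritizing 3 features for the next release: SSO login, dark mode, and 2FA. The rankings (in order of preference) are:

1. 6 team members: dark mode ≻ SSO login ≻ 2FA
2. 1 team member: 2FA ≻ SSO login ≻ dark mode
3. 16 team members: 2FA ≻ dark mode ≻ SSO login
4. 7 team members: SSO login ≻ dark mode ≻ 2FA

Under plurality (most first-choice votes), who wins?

First-place votes: SSO login 7, dark mode 6, 2FA 17.
2FA has the most first-place votes.

2FA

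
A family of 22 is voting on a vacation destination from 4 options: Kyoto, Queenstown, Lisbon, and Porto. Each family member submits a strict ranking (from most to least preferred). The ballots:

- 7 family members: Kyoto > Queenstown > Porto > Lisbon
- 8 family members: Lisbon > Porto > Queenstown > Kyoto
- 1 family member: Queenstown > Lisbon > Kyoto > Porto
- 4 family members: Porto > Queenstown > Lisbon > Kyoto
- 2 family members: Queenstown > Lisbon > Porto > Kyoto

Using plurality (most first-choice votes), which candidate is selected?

Lisbon

First-place votes: Kyoto 7, Queenstown 3, Lisbon 8, Porto 4.
Lisbon has the most first-place votes.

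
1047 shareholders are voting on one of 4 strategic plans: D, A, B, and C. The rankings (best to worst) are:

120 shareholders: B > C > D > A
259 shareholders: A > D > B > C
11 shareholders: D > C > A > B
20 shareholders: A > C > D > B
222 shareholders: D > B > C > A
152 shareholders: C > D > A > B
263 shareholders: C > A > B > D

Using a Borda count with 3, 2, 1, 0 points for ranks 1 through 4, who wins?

D: 120·1 + 259·2 + 11·3 + 20·1 + 222·3 + 152·2 + 263·0 = 1661
A: 120·0 + 259·3 + 11·1 + 20·3 + 222·0 + 152·1 + 263·2 = 1526
B: 120·3 + 259·1 + 11·0 + 20·0 + 222·2 + 152·0 + 263·1 = 1326
C: 120·2 + 259·0 + 11·2 + 20·2 + 222·1 + 152·3 + 263·3 = 1769
C has the highest Borda score (1769).

C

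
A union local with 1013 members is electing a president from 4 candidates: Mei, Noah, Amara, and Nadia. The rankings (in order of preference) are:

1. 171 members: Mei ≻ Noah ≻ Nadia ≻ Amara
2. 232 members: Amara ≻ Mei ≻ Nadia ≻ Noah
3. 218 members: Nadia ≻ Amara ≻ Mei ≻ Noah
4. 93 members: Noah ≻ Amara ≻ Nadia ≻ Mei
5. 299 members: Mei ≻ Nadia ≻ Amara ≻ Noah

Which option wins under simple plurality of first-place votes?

First-place votes: Mei 470, Noah 93, Amara 232, Nadia 218.
Mei has the most first-place votes.

Mei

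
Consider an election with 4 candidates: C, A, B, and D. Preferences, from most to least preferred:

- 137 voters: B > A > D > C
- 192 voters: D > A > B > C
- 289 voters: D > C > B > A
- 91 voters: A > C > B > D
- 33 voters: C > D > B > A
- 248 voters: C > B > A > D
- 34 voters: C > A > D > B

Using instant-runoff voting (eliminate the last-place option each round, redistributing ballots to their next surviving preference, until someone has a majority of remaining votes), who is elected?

D

Round 1: C 315, A 91, B 137, D 481. Eliminate A.
Round 2: C 406, B 137, D 481. Eliminate B.
Round 3: C 406, D 618. D has a majority.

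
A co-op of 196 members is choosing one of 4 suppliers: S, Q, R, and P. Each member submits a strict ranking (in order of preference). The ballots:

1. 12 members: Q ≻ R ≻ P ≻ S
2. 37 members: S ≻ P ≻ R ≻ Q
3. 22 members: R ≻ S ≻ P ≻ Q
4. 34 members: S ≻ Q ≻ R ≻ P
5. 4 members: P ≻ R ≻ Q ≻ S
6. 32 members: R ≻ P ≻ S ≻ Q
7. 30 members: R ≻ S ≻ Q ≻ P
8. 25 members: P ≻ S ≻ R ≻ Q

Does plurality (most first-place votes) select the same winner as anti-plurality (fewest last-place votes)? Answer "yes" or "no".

yes

Plurality — first-place votes: S 71, Q 12, R 84, P 29. Winner: R.
Anti-plurality — last-place votes: S 16, Q 116, R 0, P 64. Winner: R.
The two methods agree.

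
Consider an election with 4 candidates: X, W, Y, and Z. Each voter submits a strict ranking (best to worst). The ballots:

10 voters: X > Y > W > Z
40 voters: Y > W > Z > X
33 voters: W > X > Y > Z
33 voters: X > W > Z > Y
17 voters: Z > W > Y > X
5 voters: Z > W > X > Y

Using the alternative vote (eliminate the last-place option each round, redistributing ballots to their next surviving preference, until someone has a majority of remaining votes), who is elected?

Round 1: X 43, W 33, Y 40, Z 22. Eliminate Z.
Round 2: X 43, W 55, Y 40. Eliminate Y.
Round 3: X 43, W 95. W has a majority.

W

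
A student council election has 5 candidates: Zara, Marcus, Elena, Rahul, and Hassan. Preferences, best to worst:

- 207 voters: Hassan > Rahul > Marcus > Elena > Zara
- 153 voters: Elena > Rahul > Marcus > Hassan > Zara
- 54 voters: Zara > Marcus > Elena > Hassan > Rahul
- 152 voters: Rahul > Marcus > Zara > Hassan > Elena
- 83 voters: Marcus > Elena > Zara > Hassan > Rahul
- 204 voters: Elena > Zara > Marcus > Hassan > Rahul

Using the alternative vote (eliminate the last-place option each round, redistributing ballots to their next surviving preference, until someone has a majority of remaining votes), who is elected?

Round 1: Zara 54, Marcus 83, Elena 357, Rahul 152, Hassan 207. Eliminate Zara.
Round 2: Marcus 137, Elena 357, Rahul 152, Hassan 207. Eliminate Marcus.
Round 3: Elena 494, Rahul 152, Hassan 207. Elena has a majority.

Elena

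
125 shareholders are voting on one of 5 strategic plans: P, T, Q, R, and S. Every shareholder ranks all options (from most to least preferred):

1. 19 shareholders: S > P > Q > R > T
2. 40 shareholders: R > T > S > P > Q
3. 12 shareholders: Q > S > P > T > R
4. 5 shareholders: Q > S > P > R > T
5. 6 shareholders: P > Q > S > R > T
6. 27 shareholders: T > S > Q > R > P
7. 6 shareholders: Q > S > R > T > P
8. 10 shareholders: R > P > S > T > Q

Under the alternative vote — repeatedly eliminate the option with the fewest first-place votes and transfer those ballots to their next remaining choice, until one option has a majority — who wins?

Q

Round 1: P 6, T 27, Q 23, R 50, S 19. Eliminate P.
Round 2: T 27, Q 29, R 50, S 19. Eliminate S.
Round 3: T 27, Q 48, R 50. Eliminate T.
Round 4: Q 75, R 50. Q has a majority.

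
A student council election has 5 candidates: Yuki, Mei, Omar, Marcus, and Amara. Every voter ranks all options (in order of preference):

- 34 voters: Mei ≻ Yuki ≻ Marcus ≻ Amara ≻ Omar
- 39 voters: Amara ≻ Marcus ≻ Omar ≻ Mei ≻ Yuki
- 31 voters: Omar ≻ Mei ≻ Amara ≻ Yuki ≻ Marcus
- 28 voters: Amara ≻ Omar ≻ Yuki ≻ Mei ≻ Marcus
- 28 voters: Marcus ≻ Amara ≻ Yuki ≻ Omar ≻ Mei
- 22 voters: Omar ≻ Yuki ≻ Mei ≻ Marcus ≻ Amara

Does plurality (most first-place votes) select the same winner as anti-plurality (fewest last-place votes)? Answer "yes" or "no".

Plurality — first-place votes: Yuki 0, Mei 34, Omar 53, Marcus 28, Amara 67. Winner: Amara.
Anti-plurality — last-place votes: Yuki 39, Mei 28, Omar 34, Marcus 59, Amara 22. Winner: Amara.
The two methods agree.

yes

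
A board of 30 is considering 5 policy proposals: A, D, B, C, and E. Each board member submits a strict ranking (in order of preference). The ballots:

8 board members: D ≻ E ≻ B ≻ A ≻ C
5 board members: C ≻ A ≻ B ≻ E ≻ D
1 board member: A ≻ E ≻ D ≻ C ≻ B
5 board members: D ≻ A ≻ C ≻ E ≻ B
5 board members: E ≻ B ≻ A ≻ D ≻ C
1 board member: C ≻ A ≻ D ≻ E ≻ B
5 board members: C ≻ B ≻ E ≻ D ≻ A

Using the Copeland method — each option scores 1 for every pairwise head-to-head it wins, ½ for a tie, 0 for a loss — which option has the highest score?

E

A: beats C; loses to D, B, and E → score 1.
D: beats A and C; ties B; loses to E → score 2.5.
B: beats A; ties D; loses to C and E → score 1.5.
C: beats B and E; loses to A and D → score 2.
E: beats A, D, and B; loses to C → score 3.
E has the best pairwise record.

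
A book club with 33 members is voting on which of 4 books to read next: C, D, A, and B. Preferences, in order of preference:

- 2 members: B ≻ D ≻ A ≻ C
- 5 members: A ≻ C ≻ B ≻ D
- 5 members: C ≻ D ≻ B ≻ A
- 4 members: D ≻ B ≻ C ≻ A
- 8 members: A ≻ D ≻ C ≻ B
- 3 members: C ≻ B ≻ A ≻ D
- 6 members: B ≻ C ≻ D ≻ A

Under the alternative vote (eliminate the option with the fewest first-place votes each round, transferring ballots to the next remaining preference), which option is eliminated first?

Round 1: C 8, D 4, A 13, B 8. Eliminate D.

D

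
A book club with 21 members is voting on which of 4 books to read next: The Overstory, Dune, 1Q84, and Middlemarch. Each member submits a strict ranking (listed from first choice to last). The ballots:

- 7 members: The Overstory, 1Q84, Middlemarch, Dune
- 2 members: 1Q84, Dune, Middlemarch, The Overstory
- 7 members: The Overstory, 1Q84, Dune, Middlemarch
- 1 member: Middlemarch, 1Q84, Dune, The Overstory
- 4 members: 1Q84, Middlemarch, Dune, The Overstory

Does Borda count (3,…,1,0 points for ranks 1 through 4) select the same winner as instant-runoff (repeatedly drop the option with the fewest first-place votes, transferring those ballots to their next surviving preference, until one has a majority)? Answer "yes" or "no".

Borda — scores: The Overstory 42, Dune 16, 1Q84 48, Middlemarch 20. Winner: 1Q84.
Instant-runoff — R1 The Overstory 14, Dune 0, 1Q84 6, Middlemarch 1 (The Overstory winner). Winner: The Overstory.
The two methods disagree.

no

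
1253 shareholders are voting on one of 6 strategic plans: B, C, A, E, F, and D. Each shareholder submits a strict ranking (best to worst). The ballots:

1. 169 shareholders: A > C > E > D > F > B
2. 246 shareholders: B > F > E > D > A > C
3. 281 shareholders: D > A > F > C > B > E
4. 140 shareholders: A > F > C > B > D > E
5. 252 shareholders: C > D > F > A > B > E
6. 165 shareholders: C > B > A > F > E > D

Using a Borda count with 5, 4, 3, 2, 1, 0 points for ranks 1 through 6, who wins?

A

B: 169·0 + 246·5 + 281·1 + 140·2 + 252·1 + 165·4 = 2703
C: 169·4 + 246·0 + 281·2 + 140·3 + 252·5 + 165·5 = 3743
A: 169·5 + 246·1 + 281·4 + 140·5 + 252·2 + 165·3 = 3914
E: 169·3 + 246·3 + 281·0 + 140·0 + 252·0 + 165·1 = 1410
F: 169·1 + 246·4 + 281·3 + 140·4 + 252·3 + 165·2 = 3642
D: 169·2 + 246·2 + 281·5 + 140·1 + 252·4 + 165·0 = 3383
A has the highest Borda score (3914).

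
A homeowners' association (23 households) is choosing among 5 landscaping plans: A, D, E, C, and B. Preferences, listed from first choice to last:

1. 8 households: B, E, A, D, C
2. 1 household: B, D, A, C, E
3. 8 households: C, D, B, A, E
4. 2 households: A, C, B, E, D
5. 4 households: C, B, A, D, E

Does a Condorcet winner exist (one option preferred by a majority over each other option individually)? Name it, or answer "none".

C vs A: 12–11 for C.
C vs D: 14–9 for C.
C vs E: 15–8 for C.
C vs B: 14–9 for C.
C beats every other option head-to-head.

C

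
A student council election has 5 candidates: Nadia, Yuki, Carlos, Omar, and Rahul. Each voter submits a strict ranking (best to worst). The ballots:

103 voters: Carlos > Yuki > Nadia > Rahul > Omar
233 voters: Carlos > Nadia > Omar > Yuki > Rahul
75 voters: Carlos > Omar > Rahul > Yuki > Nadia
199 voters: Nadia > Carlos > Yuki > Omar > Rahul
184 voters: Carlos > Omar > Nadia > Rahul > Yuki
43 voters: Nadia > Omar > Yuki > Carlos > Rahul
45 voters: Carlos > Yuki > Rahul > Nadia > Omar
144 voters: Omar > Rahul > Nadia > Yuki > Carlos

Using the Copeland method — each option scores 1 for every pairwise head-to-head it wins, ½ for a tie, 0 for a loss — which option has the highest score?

Carlos

Nadia: beats Yuki, Omar, and Rahul; loses to Carlos → score 3.
Yuki: beats Rahul; loses to Nadia, Carlos, and Omar → score 1.
Carlos: beats Nadia, Yuki, Omar, and Rahul → score 4.
Omar: beats Yuki and Rahul; loses to Nadia and Carlos → score 2.
Rahul: loses to Nadia, Yuki, Carlos, and Omar → score 0.
Carlos has the best pairwise record.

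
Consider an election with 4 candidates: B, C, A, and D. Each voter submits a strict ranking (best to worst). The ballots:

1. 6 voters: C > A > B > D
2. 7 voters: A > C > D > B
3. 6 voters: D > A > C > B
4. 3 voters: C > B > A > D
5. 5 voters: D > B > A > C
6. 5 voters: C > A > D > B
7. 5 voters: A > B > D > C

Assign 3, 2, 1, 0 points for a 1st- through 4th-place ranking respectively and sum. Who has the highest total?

A

B: 6·1 + 7·0 + 6·0 + 3·2 + 5·2 + 5·0 + 5·2 = 32
C: 6·3 + 7·2 + 6·1 + 3·3 + 5·0 + 5·3 + 5·0 = 62
A: 6·2 + 7·3 + 6·2 + 3·1 + 5·1 + 5·2 + 5·3 = 78
D: 6·0 + 7·1 + 6·3 + 3·0 + 5·3 + 5·1 + 5·1 = 50
A has the highest Borda score (78).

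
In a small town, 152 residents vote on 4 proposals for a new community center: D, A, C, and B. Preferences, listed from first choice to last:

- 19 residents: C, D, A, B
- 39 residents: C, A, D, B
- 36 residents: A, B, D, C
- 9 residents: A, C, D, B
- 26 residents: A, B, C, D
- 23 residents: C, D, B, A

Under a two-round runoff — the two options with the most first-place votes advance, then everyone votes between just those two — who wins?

Round 1 first-place votes: D 0, A 71, C 81, B 0.
C and A advance.
Runoff: C is preferred to A by 81 voters; A by 71.
C wins the runoff.

C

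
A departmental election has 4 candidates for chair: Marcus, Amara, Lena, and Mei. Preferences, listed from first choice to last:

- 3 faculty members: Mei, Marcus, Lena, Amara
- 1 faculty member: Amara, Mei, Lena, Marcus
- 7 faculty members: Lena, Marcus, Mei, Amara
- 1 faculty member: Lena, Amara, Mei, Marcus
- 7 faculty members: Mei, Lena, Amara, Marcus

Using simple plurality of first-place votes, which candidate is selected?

First-place votes: Marcus 0, Amara 1, Lena 8, Mei 10.
Mei has the most first-place votes.

Mei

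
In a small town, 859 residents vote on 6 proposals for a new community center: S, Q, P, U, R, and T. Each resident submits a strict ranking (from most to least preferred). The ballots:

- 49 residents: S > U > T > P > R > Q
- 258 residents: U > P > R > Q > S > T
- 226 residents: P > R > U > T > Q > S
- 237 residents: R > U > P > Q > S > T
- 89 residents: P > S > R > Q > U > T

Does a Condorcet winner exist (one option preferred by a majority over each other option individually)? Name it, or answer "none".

Checking pairwise contests:
Q beats S 721–138.
P beats Q 859–0.
U beats P 544–315.
R beats U 552–307.
P beats R 622–237.
S beats T 633–226.
Every option loses at least one head-to-head, so there is no Condorcet winner.

none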